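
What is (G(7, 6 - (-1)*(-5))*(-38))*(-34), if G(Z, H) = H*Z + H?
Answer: 10336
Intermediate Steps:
G(Z, H) = H + H*Z
(G(7, 6 - (-1)*(-5))*(-38))*(-34) = (((6 - (-1)*(-5))*(1 + 7))*(-38))*(-34) = (((6 - 1*5)*8)*(-38))*(-34) = (((6 - 5)*8)*(-38))*(-34) = ((1*8)*(-38))*(-34) = (8*(-38))*(-34) = -304*(-34) = 10336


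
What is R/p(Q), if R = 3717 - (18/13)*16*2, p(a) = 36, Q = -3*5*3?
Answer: 5305/52 ≈ 102.02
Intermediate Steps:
Q = -45 (Q = -15*3 = -45)
R = 47745/13 (R = 3717 - (18*(1/13))*16*2 = 3717 - (18/13)*16*2 = 3717 - 288*2/13 = 3717 - 1*576/13 = 3717 - 576/13 = 47745/13 ≈ 3672.7)
R/p(Q) = (47745/13)/36 = (47745/13)*(1/36) = 5305/52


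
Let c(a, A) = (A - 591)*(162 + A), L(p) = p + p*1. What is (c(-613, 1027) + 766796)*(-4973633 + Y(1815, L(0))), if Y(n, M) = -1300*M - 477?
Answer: -6392726172000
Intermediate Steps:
L(p) = 2*p (L(p) = p + p = 2*p)
Y(n, M) = -477 - 1300*M
c(a, A) = (-591 + A)*(162 + A)
(c(-613, 1027) + 766796)*(-4973633 + Y(1815, L(0))) = ((-95742 + 1027² - 429*1027) + 766796)*(-4973633 + (-477 - 2600*0)) = ((-95742 + 1054729 - 440583) + 766796)*(-4973633 + (-477 - 1300*0)) = (518404 + 766796)*(-4973633 + (-477 + 0)) = 1285200*(-4973633 - 477) = 1285200*(-4974110) = -6392726172000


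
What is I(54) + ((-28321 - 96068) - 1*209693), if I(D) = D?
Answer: -334028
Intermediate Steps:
I(54) + ((-28321 - 96068) - 1*209693) = 54 + ((-28321 - 96068) - 1*209693) = 54 + (-124389 - 209693) = 54 - 334082 = -334028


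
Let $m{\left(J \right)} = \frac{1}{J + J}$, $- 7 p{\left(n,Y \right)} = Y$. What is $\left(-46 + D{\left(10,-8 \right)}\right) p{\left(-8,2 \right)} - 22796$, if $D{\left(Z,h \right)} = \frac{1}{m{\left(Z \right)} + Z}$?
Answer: $- \frac{4579360}{201} \approx -22783.0$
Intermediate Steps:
$p{\left(n,Y \right)} = - \frac{Y}{7}$
$m{\left(J \right)} = \frac{1}{2 J}$
$D{\left(Z,h \right)} = \frac{1}{Z + \frac{1}{2 Z}}$ ($D{\left(Z,h \right)} = \frac{1}{\frac{1}{2 Z} + Z} = \frac{1}{Z + \frac{1}{2 Z}}$)
$\left(-46 + D{\left(10,-8 \right)}\right) p{\left(-8,2 \right)} - 22796 = \left(-46 + 2 \cdot 10 \frac{1}{1 + 2 \cdot 10^{2}}\right) \left(\left(- \frac{1}{7}\right) 2\right) - 22796 = \left(-46 + 2 \cdot 10 \frac{1}{1 + 2 \cdot 100}\right) \left(- \frac{2}{7}\right) - 22796 = \left(-46 + 2 \cdot 10 \frac{1}{1 + 200}\right) \left(- \frac{2}{7}\right) - 22796 = \left(-46 + 2 \cdot 10 \cdot \frac{1}{201}\right) \left(- \frac{2}{7}\right) - 22796 = \left(-46 + \frac{20}{201}\right) \left(- \frac{2}{7}\right) - 22796 = \left(- \frac{9226}{201}\right) \left(- \frac{2}{7}\right) - 22796 = \frac{2636}{201} - 22796 = - \frac{4579360}{201}$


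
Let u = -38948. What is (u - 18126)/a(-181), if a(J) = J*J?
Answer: -57074/32761 ≈ -1.7421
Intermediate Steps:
a(J) = J**2
(u - 18126)/a(-181) = (-38948 - 18126)/((-181)**2) = -57074/32761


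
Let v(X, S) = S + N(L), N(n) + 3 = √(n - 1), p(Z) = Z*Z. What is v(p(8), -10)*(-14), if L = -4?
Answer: 182 - 14*I*√5 ≈ 182.0 - 31.305*I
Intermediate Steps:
p(Z) = Z²
N(n) = -3 + √(-1 + n) (N(n) = -3 + √(n - 1) = -3 + √(-1 + n))
v(X, S) = -3 + S + I*√5 (v(X, S) = S + (-3 + √(-1 - 4)) = S + (-3 + √(-5)) = S + (-3 + I*√5) = -3 + S + I*√5)
v(p(8), -10)*(-14) = (-3 - 10 + I*√5)*(-14) = (-13 + I*√5)*(-14) = 182 - 14*I*√5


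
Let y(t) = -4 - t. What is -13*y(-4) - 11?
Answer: -11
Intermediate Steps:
-13*y(-4) - 11 = -13*(-4 - 1*(-4)) - 11 = -13*(-4 + 4) - 11 = -13*0 - 11 = 0 - 11 = -11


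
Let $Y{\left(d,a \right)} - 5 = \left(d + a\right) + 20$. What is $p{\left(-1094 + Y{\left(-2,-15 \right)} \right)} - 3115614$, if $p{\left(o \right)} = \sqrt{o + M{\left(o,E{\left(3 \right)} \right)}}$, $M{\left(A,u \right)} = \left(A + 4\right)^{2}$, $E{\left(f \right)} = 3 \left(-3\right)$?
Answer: $-3115614 + \sqrt{1169638} \approx -3.1145 \cdot 10^{6}$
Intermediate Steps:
$E{\left(f \right)} = -9$
$Y{\left(d,a \right)} = 25 + a + d$ ($Y{\left(d,a \right)} = 5 + \left(\left(d + a\right) + 20\right) = 5 + \left(\left(a + d\right) + 20\right) = 5 + \left(20 + a + d\right) = 25 + a + d$)
$M{\left(A,u \right)} = \left(4 + A\right)^{2}$
$p{\left(o \right)} = \sqrt{o + \left(4 + o\right)^{2}}$
$p{\left(-1094 + Y{\left(-2,-15 \right)} \right)} - 3115614 = \sqrt{\left(-1094 - -8\right) + \left(4 - 1086\right)^{2}} - 3115614 = \sqrt{\left(-1094 + 8\right) + \left(4 + \left(-1094 + 8\right)\right)^{2}} - 3115614 = \sqrt{-1086 + \left(4 - 1086\right)^{2}} - 3115614 = \sqrt{-1086 + \left(-1082\right)^{2}} - 3115614 = \sqrt{-1086 + 1170724} - 3115614 = \sqrt{1169638} - 3115614 = -3115614 + \sqrt{1169638}$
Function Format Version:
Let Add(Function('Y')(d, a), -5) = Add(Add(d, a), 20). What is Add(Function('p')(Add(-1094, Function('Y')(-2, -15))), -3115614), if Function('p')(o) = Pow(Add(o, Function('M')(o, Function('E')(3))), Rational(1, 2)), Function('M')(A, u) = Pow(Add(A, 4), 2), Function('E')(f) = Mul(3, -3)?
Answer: Add(-3115614, Pow(1169638, Rational(1, 2))) ≈ -3.1145e+6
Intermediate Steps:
Function('E')(f) = -9
Function('Y')(d, a) = Add(25, a, d) (Function('Y')(d, a) = Add(5, Add(Add(d, a), 20)) = Add(5, Add(Add(a, d), 20)) = Add(5, Add(20, a, d)) = Add(25, a, d))
Function('M')(A, u) = Pow(Add(4, A), 2)
Function('p')(o) = Pow(Add(o, Pow(Add(4, o), 2)), Rational(1, 2))
Add(Function('p')(Add(-1094, Function('Y')(-2, -15))), -3115614) = Add(Pow(Add(Add(-1094, Add(25, -15, -2)), Pow(Add(4, Add(-1094, Add(25, -15, -2))), 2)), Rational(1, 2)), -3115614) = Add(Pow(Add(Add(-1094, 8), Pow(Add(4, Add(-1094, 8)), 2)), Rational(1, 2)), -3115614) = Add(Pow(Add(-1086, Pow(Add(4, -1086), 2)), Rational(1, 2)), -3115614) = Add(Pow(Add(-1086, Pow(-1082, 2)), Rational(1, 2)), -3115614) = Add(Pow(Add(-1086, 1170724), Rational(1, 2)), -3115614) = Add(Pow(1169638, Rational(1, 2)), -3115614) = Add(-3115614, Pow(1169638, Rational(1, 2)))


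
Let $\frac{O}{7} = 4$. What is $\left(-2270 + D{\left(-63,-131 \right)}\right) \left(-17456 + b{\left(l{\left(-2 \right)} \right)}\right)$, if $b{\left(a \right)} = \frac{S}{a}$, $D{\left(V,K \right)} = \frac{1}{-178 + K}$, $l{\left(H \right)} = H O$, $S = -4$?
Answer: $\frac{57139270691}{1442} \approx 3.9625 \cdot 10^{7}$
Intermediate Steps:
$O = 28$ ($O = 7 \cdot 4 = 28$)
$l{\left(H \right)} = 28 H$ ($l{\left(H \right)} = H 28 = 28 H$)
$b{\left(a \right)} = - \frac{4}{a}$
$\left(-2270 + D{\left(-63,-131 \right)}\right) \left(-17456 + b{\left(l{\left(-2 \right)} \right)}\right) = \left(-2270 + \frac{1}{-178 - 131}\right) \left(-17456 - \frac{4}{28 \left(-2\right)}\right) = \left(-2270 + \frac{1}{-309}\right) \left(-17456 - \frac{4}{-56}\right) = \left(-2270 - \frac{1}{309}\right) \left(-17456 - - \frac{1}{14}\right) = - \frac{701431 \left(-17456 + \frac{1}{14}\right)}{309} = \left(- \frac{701431}{309}\right) \left(- \frac{244383}{14}\right) = \frac{57139270691}{1442}$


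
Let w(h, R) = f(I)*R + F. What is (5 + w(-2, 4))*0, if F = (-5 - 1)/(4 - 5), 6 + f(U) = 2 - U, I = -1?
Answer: 0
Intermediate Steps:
f(U) = -4 - U (f(U) = -6 + (2 - U) = -4 - U)
F = 6 (F = -6/(-1) = -6*(-1) = 6)
w(h, R) = 6 - 3*R (w(h, R) = (-4 - 1*(-1))*R + 6 = (-4 + 1)*R + 6 = -3*R + 6 = 6 - 3*R)
(5 + w(-2, 4))*0 = (5 + (6 - 3*4))*0 = (5 + (6 - 12))*0 = (5 - 6)*0 = -1*0 = 0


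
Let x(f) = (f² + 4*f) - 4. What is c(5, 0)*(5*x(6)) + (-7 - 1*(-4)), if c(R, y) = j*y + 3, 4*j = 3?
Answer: 837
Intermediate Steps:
j = ¾ (j = (¼)*3 = ¾ ≈ 0.75000)
c(R, y) = 3 + 3*y/4 (c(R, y) = 3*y/4 + 3 = 3 + 3*y/4)
x(f) = -4 + f² + 4*f
c(5, 0)*(5*x(6)) + (-7 - 1*(-4)) = (3 + (¾)*0)*(5*(-4 + 6² + 4*6)) + (-7 - 1*(-4)) = (3 + 0)*(5*(-4 + 36 + 24)) + (-7 + 4) = 3*(5*56) - 3 = 3*280 - 3 = 840 - 3 = 837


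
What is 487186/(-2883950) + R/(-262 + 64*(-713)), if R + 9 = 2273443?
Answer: -1644707224646/33089000325 ≈ -49.706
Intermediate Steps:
R = 2273434 (R = -9 + 2273443 = 2273434)
487186/(-2883950) + R/(-262 + 64*(-713)) = 487186/(-2883950) + 2273434/(-262 + 64*(-713)) = 487186*(-1/2883950) + 2273434/(-262 - 45632) = -243593/1441975 + 2273434/(-45894) = -243593/1441975 + 2273434*(-1/45894) = -243593/1441975 - 1136717/22947 = -1644707224646/33089000325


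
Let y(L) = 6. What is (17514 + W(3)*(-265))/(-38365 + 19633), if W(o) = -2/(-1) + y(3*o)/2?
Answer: -16189/18732 ≈ -0.86424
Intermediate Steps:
W(o) = 5 (W(o) = -2/(-1) + 6/2 = -2*(-1) + 6*(½) = 2 + 3 = 5)
(17514 + W(3)*(-265))/(-38365 + 19633) = (17514 + 5*(-265))/(-38365 + 19633) = (17514 - 1325)/(-18732) = 16189*(-1/18732) = -16189/18732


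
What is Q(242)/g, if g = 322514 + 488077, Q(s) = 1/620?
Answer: 1/502566420 ≈ 1.9898e-9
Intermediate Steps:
Q(s) = 1/620
g = 810591
Q(242)/g = (1/620)/810591 = (1/620)*(1/810591) = 1/502566420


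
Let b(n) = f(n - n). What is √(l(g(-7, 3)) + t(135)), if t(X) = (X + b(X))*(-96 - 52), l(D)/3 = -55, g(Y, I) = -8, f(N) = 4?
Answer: I*√20737 ≈ 144.0*I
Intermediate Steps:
b(n) = 4
l(D) = -165 (l(D) = 3*(-55) = -165)
t(X) = -592 - 148*X (t(X) = (X + 4)*(-96 - 52) = (4 + X)*(-148) = -592 - 148*X)
√(l(g(-7, 3)) + t(135)) = √(-165 + (-592 - 148*135)) = √(-165 + (-592 - 19980)) = √(-165 - 20572) = √(-20737) = I*√20737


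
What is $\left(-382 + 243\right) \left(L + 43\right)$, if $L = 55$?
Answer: $-13622$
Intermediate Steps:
$\left(-382 + 243\right) \left(L + 43\right) = \left(-382 + 243\right) \left(55 + 43\right) = \left(-139\right) 98 = -13622$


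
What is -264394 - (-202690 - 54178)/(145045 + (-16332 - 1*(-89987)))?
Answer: -14455677733/54675 ≈ -2.6439e+5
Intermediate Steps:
-264394 - (-202690 - 54178)/(145045 + (-16332 - 1*(-89987))) = -264394 - (-256868)/(145045 + (-16332 + 89987)) = -264394 - (-256868)/(145045 + 73655) = -264394 - (-256868)/218700 = -264394 - 1*(-64217/54675) = -264394 + 64217/54675 = -14455677733/54675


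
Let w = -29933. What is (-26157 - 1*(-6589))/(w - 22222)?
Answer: 19568/52155 ≈ 0.37519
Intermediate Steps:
(-26157 - 1*(-6589))/(w - 22222) = (-26157 - 1*(-6589))/(-29933 - 22222) = (-26157 + 6589)/(-52155) = -19568*(-1/52155) = 19568/52155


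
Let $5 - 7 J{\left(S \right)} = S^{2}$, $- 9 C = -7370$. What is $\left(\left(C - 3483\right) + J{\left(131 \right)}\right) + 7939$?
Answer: $\frac{177914}{63} \approx 2824.0$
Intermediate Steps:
$C = \frac{7370}{9}$ ($C = \left(- \frac{1}{9}\right) \left(-7370\right) = \frac{7370}{9} \approx 818.89$)
$J{\left(S \right)} = \frac{5}{7} - \frac{S^{2}}{7}$
$\left(\left(C - 3483\right) + J{\left(131 \right)}\right) + 7939 = \left(\left(\frac{7370}{9} - 3483\right) + \left(\frac{5}{7} - \frac{131^{2}}{7}\right)\right) + 7939 = \left(- \frac{23977}{9} + \left(\frac{5}{7} - \frac{17161}{7}\right)\right) + 7939 = \left(- \frac{23977}{9} - \frac{17156}{7}\right) + 7939 = - \frac{322243}{63} + 7939 = \frac{177914}{63}$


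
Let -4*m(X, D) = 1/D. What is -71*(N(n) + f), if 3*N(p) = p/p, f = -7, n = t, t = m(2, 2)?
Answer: 1420/3 ≈ 473.33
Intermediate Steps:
m(X, D) = -1/(4*D)
t = -⅛ (t = -¼/2 = -¼*½ = -⅛ ≈ -0.12500)
n = -⅛ ≈ -0.12500
N(p) = ⅓ (N(p) = (p/p)/3 = (⅓)*1 = ⅓)
-71*(N(n) + f) = -71*(⅓ - 7) = -71*(-20/3) = 1420/3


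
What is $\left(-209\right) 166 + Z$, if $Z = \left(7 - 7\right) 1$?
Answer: $-34694$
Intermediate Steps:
$Z = 0$ ($Z = 0 \cdot 1 = 0$)
$\left(-209\right) 166 + Z = \left(-209\right) 166 + 0 = -34694 + 0 = -34694$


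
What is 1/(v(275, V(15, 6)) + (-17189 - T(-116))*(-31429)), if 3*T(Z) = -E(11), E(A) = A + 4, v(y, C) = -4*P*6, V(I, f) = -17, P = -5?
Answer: 1/536304456 ≈ 1.8646e-9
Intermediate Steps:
v(y, C) = 120 (v(y, C) = -4*(-5)*6 = 20*6 = 120)
E(A) = 4 + A
T(Z) = -5 (T(Z) = (-(4 + 11))/3 = (-1*15)/3 = (1/3)*(-15) = -5)
1/(v(275, V(15, 6)) + (-17189 - T(-116))*(-31429)) = 1/((120 + (-17189 - 1*(-5)))*(-31429)) = -1/31429/(120 + (-17189 + 5)) = -1/31429/(120 - 17184) = -1/31429/(-17064) = -1/17064*(-1/31429) = 1/536304456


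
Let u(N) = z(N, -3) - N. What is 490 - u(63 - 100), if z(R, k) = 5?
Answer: 448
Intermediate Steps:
u(N) = 5 - N
490 - u(63 - 100) = 490 - (5 - (63 - 100)) = 490 - (5 - 1*(-37)) = 490 - (5 + 37) = 490 - 1*42 = 490 - 42 = 448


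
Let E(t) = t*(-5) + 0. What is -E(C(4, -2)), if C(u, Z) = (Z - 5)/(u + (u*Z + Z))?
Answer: 35/6 ≈ 5.8333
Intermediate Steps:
C(u, Z) = (-5 + Z)/(Z + u + Z*u) (C(u, Z) = (-5 + Z)/(u + (Z*u + Z)) = (-5 + Z)/(u + (Z + Z*u)) = (-5 + Z)/(Z + u + Z*u))
E(t) = -5*t (E(t) = -5*t + 0 = -5*t)
-E(C(4, -2)) = -(-5)*(-5 - 2)/(-2 + 4 - 2*4) = -(-5)*-7/(-2 + 4 - 8) = -(-5)*-7/(-6) = -(-5)*(-1/6*(-7)) = -(-5)*7/6 = -1*(-35/6) = 35/6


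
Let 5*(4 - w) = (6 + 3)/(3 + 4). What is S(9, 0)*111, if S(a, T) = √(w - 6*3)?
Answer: 111*I*√17465/35 ≈ 419.12*I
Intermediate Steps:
w = 131/35 (w = 4 - (6 + 3)/(5*(3 + 4)) = 4 - 9/(5*7) = 4 - ⅕*9/7 = 4 - 9/35 = 131/35 ≈ 3.7429)
S(a, T) = I*√17465/35 (S(a, T) = √(131/35 - 6*3) = √(131/35 - 18) = √(-499/35) = I*√17465/35)
S(9, 0)*111 = (I*√17465/35)*111 = 111*I*√17465/35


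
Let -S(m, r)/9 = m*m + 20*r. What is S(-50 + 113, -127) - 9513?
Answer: -22374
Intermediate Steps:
S(m, r) = -180*r - 9*m**2 (S(m, r) = -9*(m*m + 20*r) = -9*(m**2 + 20*r) = -180*r - 9*m**2)
S(-50 + 113, -127) - 9513 = (-180*(-127) - 9*(-50 + 113)**2) - 9513 = (22860 - 9*63**2) - 9513 = (22860 - 9*3969) - 9513 = (22860 - 35721) - 9513 = -12861 - 9513 = -22374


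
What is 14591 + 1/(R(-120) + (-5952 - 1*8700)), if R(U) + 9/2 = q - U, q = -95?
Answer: 426976431/29263 ≈ 14591.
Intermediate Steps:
R(U) = -199/2 - U (R(U) = -9/2 + (-95 - U) = -199/2 - U)
14591 + 1/(R(-120) + (-5952 - 1*8700)) = 14591 + 1/((-199/2 - 1*(-120)) + (-5952 - 1*8700)) = 14591 + 1/((-199/2 + 120) + (-5952 - 8700)) = 14591 + 1/(41/2 - 14652) = 14591 + 1/(-29263/2) = 14591 - 2/29263 = 426976431/29263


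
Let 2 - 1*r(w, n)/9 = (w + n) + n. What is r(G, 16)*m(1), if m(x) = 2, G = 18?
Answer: -864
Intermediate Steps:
r(w, n) = 18 - 18*n - 9*w (r(w, n) = 18 - 9*((w + n) + n) = 18 - 9*((n + w) + n) = 18 - 9*(w + 2*n) = 18 + (-18*n - 9*w) = 18 - 18*n - 9*w)
r(G, 16)*m(1) = (18 - 18*16 - 9*18)*2 = (18 - 288 - 162)*2 = -432*2 = -864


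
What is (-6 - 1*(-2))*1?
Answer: -4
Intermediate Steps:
(-6 - 1*(-2))*1 = (-6 + 2)*1 = -4*1 = -4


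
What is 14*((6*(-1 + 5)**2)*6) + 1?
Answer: 8065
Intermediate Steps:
14*((6*(-1 + 5)**2)*6) + 1 = 14*((6*4**2)*6) + 1 = 14*((6*16)*6) + 1 = 14*(96*6) + 1 = 14*576 + 1 = 8064 + 1 = 8065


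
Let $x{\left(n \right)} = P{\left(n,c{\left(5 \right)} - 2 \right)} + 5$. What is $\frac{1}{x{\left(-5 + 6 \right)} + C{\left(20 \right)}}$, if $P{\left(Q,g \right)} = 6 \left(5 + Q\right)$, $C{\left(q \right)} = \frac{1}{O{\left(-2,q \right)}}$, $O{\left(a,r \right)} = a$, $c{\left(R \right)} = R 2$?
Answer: $\frac{2}{81} \approx 0.024691$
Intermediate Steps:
$c{\left(R \right)} = 2 R$
$C{\left(q \right)} = - \frac{1}{2}$ ($C{\left(q \right)} = \frac{1}{-2} = - \frac{1}{2}$)
$P{\left(Q,g \right)} = 30 + 6 Q$
$x{\left(n \right)} = 35 + 6 n$ ($x{\left(n \right)} = \left(30 + 6 n\right) + 5 = 35 + 6 n$)
$\frac{1}{x{\left(-5 + 6 \right)} + C{\left(20 \right)}} = \frac{1}{\left(35 + 6 \left(-5 + 6\right)\right) - \frac{1}{2}} = \frac{1}{\left(35 + 6 \cdot 1\right) - \frac{1}{2}} = \frac{1}{\left(35 + 6\right) - \frac{1}{2}} = \frac{1}{41 - \frac{1}{2}} = \frac{1}{\frac{81}{2}} = \frac{2}{81}$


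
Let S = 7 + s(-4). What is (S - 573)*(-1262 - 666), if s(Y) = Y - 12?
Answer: 1122096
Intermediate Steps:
s(Y) = -12 + Y
S = -9 (S = 7 + (-12 - 4) = 7 - 16 = -9)
(S - 573)*(-1262 - 666) = (-9 - 573)*(-1262 - 666) = -582*(-1928) = 1122096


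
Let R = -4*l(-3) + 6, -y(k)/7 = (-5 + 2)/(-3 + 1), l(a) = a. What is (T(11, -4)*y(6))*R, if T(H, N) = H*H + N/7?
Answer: -22761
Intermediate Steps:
T(H, N) = H² + N/7 (T(H, N) = H² + N*(⅐) = H² + N/7)
y(k) = -21/2 (y(k) = -7*(-5 + 2)/(-3 + 1) = -(-21)/(-2) = -(-21)*(-1)/2 = -7*3/2 = -21/2)
R = 18 (R = -4*(-3) + 6 = 12 + 6 = 18)
(T(11, -4)*y(6))*R = ((11² + (⅐)*(-4))*(-21/2))*18 = ((121 - 4/7)*(-21/2))*18 = ((843/7)*(-21/2))*18 = -2529/2*18 = -22761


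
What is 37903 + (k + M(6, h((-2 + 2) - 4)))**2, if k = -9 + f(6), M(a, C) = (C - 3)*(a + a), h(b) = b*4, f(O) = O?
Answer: 91264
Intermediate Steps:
h(b) = 4*b
M(a, C) = 2*a*(-3 + C) (M(a, C) = (-3 + C)*(2*a) = 2*a*(-3 + C))
k = -3 (k = -9 + 6 = -3)
37903 + (k + M(6, h((-2 + 2) - 4)))**2 = 37903 + (-3 + 2*6*(-3 + 4*((-2 + 2) - 4)))**2 = 37903 + (-3 + 2*6*(-3 + 4*(0 - 4)))**2 = 37903 + (-3 + 2*6*(-3 + 4*(-4)))**2 = 37903 + (-3 + 2*6*(-3 - 16))**2 = 37903 + (-3 + 2*6*(-19))**2 = 37903 + (-3 - 228)**2 = 37903 + (-231)**2 = 37903 + 53361 = 91264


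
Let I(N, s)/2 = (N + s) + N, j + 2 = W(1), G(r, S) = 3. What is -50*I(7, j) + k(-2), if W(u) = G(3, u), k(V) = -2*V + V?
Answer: -1498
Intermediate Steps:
k(V) = -V
W(u) = 3
j = 1 (j = -2 + 3 = 1)
I(N, s) = 2*s + 4*N (I(N, s) = 2*((N + s) + N) = 2*(s + 2*N) = 2*s + 4*N)
-50*I(7, j) + k(-2) = -50*(2*1 + 4*7) - 1*(-2) = -50*(2 + 28) + 2 = -50*30 + 2 = -1500 + 2 = -1498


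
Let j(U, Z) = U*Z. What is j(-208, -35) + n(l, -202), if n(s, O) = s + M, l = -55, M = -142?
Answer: 7083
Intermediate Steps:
n(s, O) = -142 + s (n(s, O) = s - 142 = -142 + s)
j(-208, -35) + n(l, -202) = -208*(-35) + (-142 - 55) = 7280 - 197 = 7083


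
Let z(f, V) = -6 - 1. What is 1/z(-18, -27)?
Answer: -1/7 ≈ -0.14286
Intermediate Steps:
z(f, V) = -7
1/z(-18, -27) = 1/(-7) = -1/7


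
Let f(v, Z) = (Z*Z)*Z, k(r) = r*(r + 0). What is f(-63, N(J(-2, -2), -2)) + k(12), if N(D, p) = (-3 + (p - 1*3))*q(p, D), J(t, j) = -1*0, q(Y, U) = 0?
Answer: 144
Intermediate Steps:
J(t, j) = 0
N(D, p) = 0 (N(D, p) = (-3 + (p - 1*3))*0 = (-3 + (p - 3))*0 = (-3 + (-3 + p))*0 = (-6 + p)*0 = 0)
k(r) = r**2 (k(r) = r*r = r**2)
f(v, Z) = Z**3 (f(v, Z) = Z**2*Z = Z**3)
f(-63, N(J(-2, -2), -2)) + k(12) = 0**3 + 12**2 = 0 + 144 = 144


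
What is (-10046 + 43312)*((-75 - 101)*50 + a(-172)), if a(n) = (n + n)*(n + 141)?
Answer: 62007824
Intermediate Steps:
a(n) = 2*n*(141 + n) (a(n) = (2*n)*(141 + n) = 2*n*(141 + n))
(-10046 + 43312)*((-75 - 101)*50 + a(-172)) = (-10046 + 43312)*((-75 - 101)*50 + 2*(-172)*(141 - 172)) = 33266*(-176*50 + 2*(-172)*(-31)) = 33266*(-8800 + 10664) = 33266*1864 = 62007824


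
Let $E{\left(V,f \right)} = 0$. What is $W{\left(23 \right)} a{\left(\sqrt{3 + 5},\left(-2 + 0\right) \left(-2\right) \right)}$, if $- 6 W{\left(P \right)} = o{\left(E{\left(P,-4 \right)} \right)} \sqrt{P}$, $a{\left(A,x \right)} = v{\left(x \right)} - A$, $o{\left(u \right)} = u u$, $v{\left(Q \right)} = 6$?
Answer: $0$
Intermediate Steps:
$o{\left(u \right)} = u^{2}$
$a{\left(A,x \right)} = 6 - A$
$W{\left(P \right)} = 0$ ($W{\left(P \right)} = - \frac{0^{2} \sqrt{P}}{6} = - \frac{0 \sqrt{P}}{6} = \left(- \frac{1}{6}\right) 0 = 0$)
$W{\left(23 \right)} a{\left(\sqrt{3 + 5},\left(-2 + 0\right) \left(-2\right) \right)} = 0 \left(6 - \sqrt{3 + 5}\right) = 0 \left(6 - \sqrt{8}\right) = 0 \left(6 - 2 \sqrt{2}\right) = 0$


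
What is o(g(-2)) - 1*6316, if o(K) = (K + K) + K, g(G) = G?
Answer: -6322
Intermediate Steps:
o(K) = 3*K (o(K) = 2*K + K = 3*K)
o(g(-2)) - 1*6316 = 3*(-2) - 1*6316 = -6 - 6316 = -6322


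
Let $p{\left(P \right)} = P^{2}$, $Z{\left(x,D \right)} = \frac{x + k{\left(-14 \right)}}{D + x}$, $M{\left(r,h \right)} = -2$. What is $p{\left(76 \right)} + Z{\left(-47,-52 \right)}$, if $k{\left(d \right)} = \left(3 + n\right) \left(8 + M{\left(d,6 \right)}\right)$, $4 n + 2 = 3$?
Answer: $\frac{103973}{18} \approx 5776.3$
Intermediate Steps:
$n = \frac{1}{4}$ ($n = - \frac{1}{2} + \frac{1}{4} \cdot 3 = - \frac{1}{2} + \frac{3}{4} = \frac{1}{4} \approx 0.25$)
$k{\left(d \right)} = \frac{39}{2}$ ($k{\left(d \right)} = \left(3 + \frac{1}{4}\right) \left(8 - 2\right) = \frac{13}{4} \cdot 6 = \frac{39}{2}$)
$Z{\left(x,D \right)} = \frac{\frac{39}{2} + x}{D + x}$ ($Z{\left(x,D \right)} = \frac{x + \frac{39}{2}}{D + x} = \frac{\frac{39}{2} + x}{D + x}$)
$p{\left(76 \right)} + Z{\left(-47,-52 \right)} = 76^{2} + \frac{\frac{39}{2} - 47}{-52 - 47} = 5776 + \frac{1}{-99} \left(- \frac{55}{2}\right) = 5776 - - \frac{5}{18} = 5776 + \frac{5}{18} = \frac{103973}{18}$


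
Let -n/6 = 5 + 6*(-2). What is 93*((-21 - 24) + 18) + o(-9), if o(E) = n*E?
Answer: -2889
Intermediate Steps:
n = 42 (n = -6*(5 + 6*(-2)) = -6*(5 - 12) = -6*(-7) = 42)
o(E) = 42*E
93*((-21 - 24) + 18) + o(-9) = 93*((-21 - 24) + 18) + 42*(-9) = 93*(-45 + 18) - 378 = 93*(-27) - 378 = -2511 - 378 = -2889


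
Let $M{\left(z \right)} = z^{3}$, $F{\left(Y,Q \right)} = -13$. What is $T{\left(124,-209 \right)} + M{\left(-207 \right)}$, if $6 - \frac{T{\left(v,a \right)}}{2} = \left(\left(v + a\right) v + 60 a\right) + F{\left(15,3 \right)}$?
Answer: $-8823545$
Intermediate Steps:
$T{\left(v,a \right)} = 38 - 120 a - 2 v \left(a + v\right)$ ($T{\left(v,a \right)} = 12 - 2 \left(\left(\left(v + a\right) v + 60 a\right) - 13\right) = 12 - 2 \left(\left(\left(a + v\right) v + 60 a\right) - 13\right) = 12 - 2 \left(\left(v \left(a + v\right) + 60 a\right) - 13\right) = 12 - 2 \left(\left(60 a + v \left(a + v\right)\right) - 13\right) = 12 - 2 \left(-13 + 60 a + v \left(a + v\right)\right) = 12 - \left(-26 + 120 a + 2 v \left(a + v\right)\right) = 38 - 120 a - 2 v \left(a + v\right)$)
$T{\left(124,-209 \right)} + M{\left(-207 \right)} = \left(38 - -25080 - 2 \cdot 124^{2} - \left(-418\right) 124\right) + \left(-207\right)^{3} = \left(38 + 25080 - 30752 + 51832\right) - 8869743 = 46198 - 8869743 = -8823545$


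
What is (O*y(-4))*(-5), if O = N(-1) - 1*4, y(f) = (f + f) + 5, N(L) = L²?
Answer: -45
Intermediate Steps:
y(f) = 5 + 2*f (y(f) = 2*f + 5 = 5 + 2*f)
O = -3 (O = (-1)² - 1*4 = 1 - 4 = -3)
(O*y(-4))*(-5) = -3*(5 + 2*(-4))*(-5) = -3*(5 - 8)*(-5) = -3*(-3)*(-5) = 9*(-5) = -45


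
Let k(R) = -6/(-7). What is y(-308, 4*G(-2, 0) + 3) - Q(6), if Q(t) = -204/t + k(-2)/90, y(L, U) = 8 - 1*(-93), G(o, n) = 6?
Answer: 14174/105 ≈ 134.99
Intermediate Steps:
k(R) = 6/7 (k(R) = -6*(-⅐) = 6/7)
y(L, U) = 101 (y(L, U) = 8 + 93 = 101)
Q(t) = 1/105 - 204/t (Q(t) = -204/t + (6/7)/90 = -204/t + (6/7)*(1/90) = -204/t + 1/105 = 1/105 - 204/t)
y(-308, 4*G(-2, 0) + 3) - Q(6) = 101 - (-21420 + 6)/(105*6) = 101 - (-21414)/(105*6) = 101 - 1*(-3569/105) = 101 + 3569/105 = 14174/105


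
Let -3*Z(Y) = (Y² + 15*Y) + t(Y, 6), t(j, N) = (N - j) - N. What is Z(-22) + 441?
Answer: 1147/3 ≈ 382.33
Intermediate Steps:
t(j, N) = -j
Z(Y) = -14*Y/3 - Y²/3 (Z(Y) = -((Y² + 15*Y) - Y)/3 = -(Y² + 14*Y)/3 = -14*Y/3 - Y²/3)
Z(-22) + 441 = (⅓)*(-22)*(-14 - 1*(-22)) + 441 = (⅓)*(-22)*(-14 + 22) + 441 = (⅓)*(-22)*8 + 441 = -176/3 + 441 = 1147/3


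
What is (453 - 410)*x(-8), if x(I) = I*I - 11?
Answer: 2279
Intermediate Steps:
x(I) = -11 + I**2 (x(I) = I**2 - 11 = -11 + I**2)
(453 - 410)*x(-8) = (453 - 410)*(-11 + (-8)**2) = 43*(-11 + 64) = 43*53 = 2279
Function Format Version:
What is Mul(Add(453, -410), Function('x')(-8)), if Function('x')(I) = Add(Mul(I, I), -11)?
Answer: 2279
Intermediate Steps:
Function('x')(I) = Add(-11, Pow(I, 2)) (Function('x')(I) = Add(Pow(I, 2), -11) = Add(-11, Pow(I, 2)))
Mul(Add(453, -410), Function('x')(-8)) = Mul(Add(453, -410), Add(-11, Pow(-8, 2))) = Mul(43, Add(-11, 64)) = Mul(43, 53) = 2279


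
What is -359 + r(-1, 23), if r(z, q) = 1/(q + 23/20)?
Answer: -173377/483 ≈ -358.96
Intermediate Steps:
r(z, q) = 1/(23/20 + q) (r(z, q) = 1/(q + 23*(1/20)) = 1/(q + 23/20) = 1/(23/20 + q))
-359 + r(-1, 23) = -359 + 20/(23 + 20*23) = -359 + 20/(23 + 460) = -359 + 20/483 = -173377/483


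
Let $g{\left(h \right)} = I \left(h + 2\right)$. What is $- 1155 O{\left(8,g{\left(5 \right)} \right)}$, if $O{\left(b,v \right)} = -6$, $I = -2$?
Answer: $6930$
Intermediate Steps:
$g{\left(h \right)} = -4 - 2 h$ ($g{\left(h \right)} = - 2 \left(h + 2\right) = - 2 \left(2 + h\right) = -4 - 2 h$)
$- 1155 O{\left(8,g{\left(5 \right)} \right)} = \left(-1155\right) \left(-6\right) = 6930$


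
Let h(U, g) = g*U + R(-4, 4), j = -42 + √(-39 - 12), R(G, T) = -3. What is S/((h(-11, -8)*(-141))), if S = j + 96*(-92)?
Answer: 174/235 - I*√51/11985 ≈ 0.74043 - 0.00059586*I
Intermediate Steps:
j = -42 + I*√51 (j = -42 + √(-51) = -42 + I*√51 ≈ -42.0 + 7.1414*I)
h(U, g) = -3 + U*g (h(U, g) = g*U - 3 = U*g - 3 = -3 + U*g)
S = -8874 + I*√51 (S = (-42 + I*√51) + 96*(-92) = (-42 + I*√51) - 8832 = -8874 + I*√51 ≈ -8874.0 + 7.1414*I)
S/((h(-11, -8)*(-141))) = (-8874 + I*√51)/(((-3 - 11*(-8))*(-141))) = (-8874 + I*√51)/(((-3 + 88)*(-141))) = (-8874 + I*√51)/((85*(-141))) = (-8874 + I*√51)/(-11985) = (-8874 + I*√51)*(-1/11985) = 174/235 - I*√51/11985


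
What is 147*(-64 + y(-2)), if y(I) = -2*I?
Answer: -8820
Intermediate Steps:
147*(-64 + y(-2)) = 147*(-64 - 2*(-2)) = 147*(-64 + 4) = 147*(-60) = -8820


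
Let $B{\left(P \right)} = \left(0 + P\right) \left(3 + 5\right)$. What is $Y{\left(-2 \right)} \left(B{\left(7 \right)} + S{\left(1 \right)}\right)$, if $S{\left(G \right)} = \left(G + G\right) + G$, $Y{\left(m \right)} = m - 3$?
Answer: $-295$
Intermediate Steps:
$B{\left(P \right)} = 8 P$ ($B{\left(P \right)} = P 8 = 8 P$)
$Y{\left(m \right)} = -3 + m$
$S{\left(G \right)} = 3 G$ ($S{\left(G \right)} = 2 G + G = 3 G$)
$Y{\left(-2 \right)} \left(B{\left(7 \right)} + S{\left(1 \right)}\right) = \left(-3 - 2\right) \left(8 \cdot 7 + 3 \cdot 1\right) = - 5 \left(56 + 3\right) = \left(-5\right) 59 = -295$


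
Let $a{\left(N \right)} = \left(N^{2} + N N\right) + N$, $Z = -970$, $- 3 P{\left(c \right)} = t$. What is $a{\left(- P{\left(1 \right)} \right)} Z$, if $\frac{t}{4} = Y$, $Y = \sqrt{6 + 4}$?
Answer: $- \frac{310400}{9} - \frac{3880 \sqrt{10}}{3} \approx -38579.0$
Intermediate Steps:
$Y = \sqrt{10} \approx 3.1623$
$t = 4 \sqrt{10} \approx 12.649$
$P{\left(c \right)} = - \frac{4 \sqrt{10}}{3}$
$a{\left(N \right)} = N + 2 N^{2}$ ($a{\left(N \right)} = \left(N^{2} + N^{2}\right) + N = 2 N^{2} + N = N + 2 N^{2}$)
$a{\left(- P{\left(1 \right)} \right)} Z = - \frac{\left(-4\right) \sqrt{10}}{3} \left(1 + 2 \left(- \frac{\left(-4\right) \sqrt{10}}{3}\right)\right) \left(-970\right) = \frac{4 \sqrt{10}}{3} \left(1 + 2 \frac{4 \sqrt{10}}{3}\right) \left(-970\right) = \frac{4 \sqrt{10}}{3} \left(1 + \frac{8 \sqrt{10}}{3}\right) \left(-970\right) = \frac{4 \sqrt{10} \left(1 + \frac{8 \sqrt{10}}{3}\right)}{3} \left(-970\right) = - \frac{3880 \sqrt{10} \left(1 + \frac{8 \sqrt{10}}{3}\right)}{3}$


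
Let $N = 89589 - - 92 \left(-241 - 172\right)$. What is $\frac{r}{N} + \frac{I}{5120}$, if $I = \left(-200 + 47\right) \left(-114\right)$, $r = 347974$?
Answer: $\frac{1340755993}{132078080} \approx 10.151$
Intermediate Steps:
$I = 17442$ ($I = \left(-153\right) \left(-114\right) = 17442$)
$N = 51593$ ($N = 89589 - \left(-92\right) \left(-413\right) = 89589 - 37996 = 51593$)
$\frac{r}{N} + \frac{I}{5120} = \frac{347974}{51593} + \frac{17442}{5120} = 347974 \cdot \frac{1}{51593} + 17442 \cdot \frac{1}{5120} = \frac{347974}{51593} + \frac{8721}{2560} = \frac{1340755993}{132078080}$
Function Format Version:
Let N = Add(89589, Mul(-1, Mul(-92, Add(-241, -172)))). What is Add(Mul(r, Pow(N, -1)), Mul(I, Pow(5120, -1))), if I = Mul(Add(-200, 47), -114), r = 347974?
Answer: Rational(1340755993, 132078080) ≈ 10.151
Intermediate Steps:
I = 17442 (I = Mul(-153, -114) = 17442)
N = 51593 (N = Add(89589, Mul(-1, Mul(-92, -413))) = Add(89589, Mul(-1, 37996)) = Add(89589, -37996) = 51593)
Add(Mul(r, Pow(N, -1)), Mul(I, Pow(5120, -1))) = Add(Mul(347974, Pow(51593, -1)), Mul(17442, Pow(5120, -1))) = Add(Mul(347974, Rational(1, 51593)), Mul(17442, Rational(1, 5120))) = Add(Rational(347974, 51593), Rational(8721, 2560)) = Rational(1340755993, 132078080)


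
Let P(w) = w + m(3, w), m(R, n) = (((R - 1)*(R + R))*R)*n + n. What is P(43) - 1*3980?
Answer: -2346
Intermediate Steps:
m(R, n) = n + 2*n*R²*(-1 + R) (m(R, n) = (((-1 + R)*(2*R))*R)*n + n = ((2*R*(-1 + R))*R)*n + n = (2*R²*(-1 + R))*n + n = 2*n*R²*(-1 + R) + n = n + 2*n*R²*(-1 + R))
P(w) = 38*w (P(w) = w + w*(1 - 2*3² + 2*3³) = w + w*(1 - 2*9 + 2*27) = w + w*(1 - 18 + 54) = w + w*37 = w + 37*w = 38*w)
P(43) - 1*3980 = 38*43 - 1*3980 = 1634 - 3980 = -2346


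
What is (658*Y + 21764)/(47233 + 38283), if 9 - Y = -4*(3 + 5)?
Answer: 24371/42758 ≈ 0.56997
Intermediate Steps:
Y = 41 (Y = 9 - (-4)*(3 + 5) = 9 - (-4)*8 = 9 - 1*(-32) = 9 + 32 = 41)
(658*Y + 21764)/(47233 + 38283) = (658*41 + 21764)/(47233 + 38283) = (26978 + 21764)/85516 = 48742*(1/85516) = 24371/42758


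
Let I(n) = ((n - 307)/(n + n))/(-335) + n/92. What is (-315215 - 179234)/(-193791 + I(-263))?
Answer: 801567096268/314165430979 ≈ 2.5514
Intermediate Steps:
I(n) = n/92 - (-307 + n)/(670*n) (I(n) = ((-307 + n)/((2*n)))*(-1/335) + n*(1/92) = ((-307 + n)*(1/(2*n)))*(-1/335) + n/92 = ((-307 + n)/(2*n))*(-1/335) + n/92 = -(-307 + n)/(670*n) + n/92 = n/92 - (-307 + n)/(670*n))
(-315215 - 179234)/(-193791 + I(-263)) = (-315215 - 179234)/(-193791 + (1/30820)*(14122 - 263*(-46 + 335*(-263)))/(-263)) = -494449/(-193791 + (1/30820)*(-1/263)*(14122 - 263*(-46 - 88105))) = -494449/(-193791 + (1/30820)*(-1/263)*(14122 - 263*(-88151))) = -494449/(-193791 + (1/30820)*(-1/263)*(14122 + 23183713)) = -494449/(-193791 + (1/30820)*(-1/263)*23197835) = -494449/(-193791 - 4639567/1621132) = -494449/(-314165430979/1621132) = -494449*(-1621132/314165430979) = 801567096268/314165430979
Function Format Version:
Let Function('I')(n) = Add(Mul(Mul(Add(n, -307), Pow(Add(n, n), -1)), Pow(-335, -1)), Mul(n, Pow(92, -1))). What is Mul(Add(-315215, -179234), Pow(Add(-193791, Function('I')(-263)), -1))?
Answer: Rational(801567096268, 314165430979) ≈ 2.5514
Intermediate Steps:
Function('I')(n) = Add(Mul(Rational(1, 92), n), Mul(Rational(-1, 670), Pow(n, -1), Add(-307, n))) (Function('I')(n) = Add(Mul(Mul(Add(-307, n), Pow(Mul(2, n), -1)), Rational(-1, 335)), Mul(n, Rational(1, 92))) = Add(Mul(Mul(Add(-307, n), Mul(Rational(1, 2), Pow(n, -1))), Rational(-1, 335)), Mul(Rational(1, 92), n)) = Add(Mul(Mul(Rational(1, 2), Pow(n, -1), Add(-307, n)), Rational(-1, 335)), Mul(Rational(1, 92), n)) = Add(Mul(Rational(-1, 670), Pow(n, -1), Add(-307, n)), Mul(Rational(1, 92), n)) = Add(Mul(Rational(1, 92), n), Mul(Rational(-1, 670), Pow(n, -1), Add(-307, n))))
Mul(Add(-315215, -179234), Pow(Add(-193791, Function('I')(-263)), -1)) = Mul(Add(-315215, -179234), Pow(Add(-193791, Mul(Rational(1, 30820), Pow(-263, -1), Add(14122, Mul(-263, Add(-46, Mul(335, -263)))))), -1)) = Mul(-494449, Pow(Add(-193791, Mul(Rational(1, 30820), Rational(-1, 263), Add(14122, Mul(-263, Add(-46, -88105))))), -1)) = Mul(-494449, Pow(Add(-193791, Mul(Rational(1, 30820), Rational(-1, 263), Add(14122, Mul(-263, -88151)))), -1)) = Mul(-494449, Pow(Add(-193791, Mul(Rational(1, 30820), Rational(-1, 263), Add(14122, 23183713))), -1)) = Mul(-494449, Pow(Add(-193791, Mul(Rational(1, 30820), Rational(-1, 263), 23197835)), -1)) = Mul(-494449, Pow(Add(-193791, Rational(-4639567, 1621132)), -1)) = Mul(-494449, Pow(Rational(-314165430979, 1621132), -1)) = Mul(-494449, Rational(-1621132, 314165430979)) = Rational(801567096268, 314165430979)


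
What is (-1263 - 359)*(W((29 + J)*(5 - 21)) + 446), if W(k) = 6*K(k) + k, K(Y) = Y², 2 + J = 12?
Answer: -3789118516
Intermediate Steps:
J = 10 (J = -2 + 12 = 10)
W(k) = k + 6*k² (W(k) = 6*k² + k = k + 6*k²)
(-1263 - 359)*(W((29 + J)*(5 - 21)) + 446) = (-1263 - 359)*(((29 + 10)*(5 - 21))*(1 + 6*((29 + 10)*(5 - 21))) + 446) = -1622*((39*(-16))*(1 + 6*(39*(-16))) + 446) = -1622*(-624*(1 + 6*(-624)) + 446) = -1622*(-624*(1 - 3744) + 446) = -1622*(-624*(-3743) + 446) = -1622*(2335632 + 446) = -1622*2336078 = -3789118516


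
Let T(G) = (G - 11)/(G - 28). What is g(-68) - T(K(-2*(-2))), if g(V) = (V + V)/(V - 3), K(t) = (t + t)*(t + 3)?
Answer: 613/1988 ≈ 0.30835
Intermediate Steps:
K(t) = 2*t*(3 + t) (K(t) = (2*t)*(3 + t) = 2*t*(3 + t))
g(V) = 2*V/(-3 + V) (g(V) = (2*V)/(-3 + V) = 2*V/(-3 + V))
T(G) = (-11 + G)/(-28 + G)
g(-68) - T(K(-2*(-2))) = 2*(-68)/(-3 - 68) - (-11 + 2*(-2*(-2))*(3 - 2*(-2)))/(-28 + 2*(-2*(-2))*(3 - 2*(-2))) = 2*(-68)/(-71) - (-11 + 2*4*(3 + 4))/(-28 + 2*4*(3 + 4)) = 2*(-68)*(-1/71) - (-11 + 2*4*7)/(-28 + 2*4*7) = 136/71 - (-11 + 56)/(-28 + 56) = 136/71 - 45/28 = 613/1988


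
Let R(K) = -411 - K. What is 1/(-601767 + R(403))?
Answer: -1/602581 ≈ -1.6595e-6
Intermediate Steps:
1/(-601767 + R(403)) = 1/(-601767 + (-411 - 1*403)) = 1/(-601767 + (-411 - 403)) = 1/(-601767 - 814) = 1/(-602581) = -1/602581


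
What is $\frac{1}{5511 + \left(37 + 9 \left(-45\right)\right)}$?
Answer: $\frac{1}{5143} \approx 0.00019444$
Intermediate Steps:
$\frac{1}{5511 + \left(37 + 9 \left(-45\right)\right)} = \frac{1}{5511 + \left(37 - 405\right)} = \frac{1}{5511 - 368} = \frac{1}{5143}$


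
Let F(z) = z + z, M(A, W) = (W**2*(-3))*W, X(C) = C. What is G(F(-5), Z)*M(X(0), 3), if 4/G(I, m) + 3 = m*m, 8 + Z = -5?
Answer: -162/83 ≈ -1.9518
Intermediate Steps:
Z = -13 (Z = -8 - 5 = -13)
M(A, W) = -3*W**3 (M(A, W) = (-3*W**2)*W = -3*W**3)
F(z) = 2*z
G(I, m) = 4/(-3 + m**2) (G(I, m) = 4/(-3 + m*m) = 4/(-3 + m**2))
G(F(-5), Z)*M(X(0), 3) = (4/(-3 + (-13)**2))*(-3*3**3) = (4/(-3 + 169))*(-3*27) = (4/166)*(-81) = (4*(1/166))*(-81) = (2/83)*(-81) = -162/83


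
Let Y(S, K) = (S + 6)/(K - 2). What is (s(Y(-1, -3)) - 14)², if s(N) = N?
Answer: 225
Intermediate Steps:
Y(S, K) = (6 + S)/(-2 + K)
(s(Y(-1, -3)) - 14)² = ((6 - 1)/(-2 - 3) - 14)² = (5/(-5) - 14)² = (-⅕*5 - 14)² = (-1 - 14)² = (-15)² = 225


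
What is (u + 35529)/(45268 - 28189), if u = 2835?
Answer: 12788/5693 ≈ 2.2463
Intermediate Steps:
(u + 35529)/(45268 - 28189) = (2835 + 35529)/(45268 - 28189) = 38364/17079 = 38364*(1/17079) = 12788/5693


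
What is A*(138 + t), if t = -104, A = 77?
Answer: 2618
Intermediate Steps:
A*(138 + t) = 77*(138 - 104) = 77*34 = 2618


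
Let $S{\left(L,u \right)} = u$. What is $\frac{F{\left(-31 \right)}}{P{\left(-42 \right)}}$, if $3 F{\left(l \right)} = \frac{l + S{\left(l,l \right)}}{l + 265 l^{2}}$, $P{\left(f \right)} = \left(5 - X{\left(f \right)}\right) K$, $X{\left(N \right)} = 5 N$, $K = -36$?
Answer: $\frac{1}{95364540} \approx 1.0486 \cdot 10^{-8}$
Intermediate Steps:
$P{\left(f \right)} = -180 + 180 f$ ($P{\left(f \right)} = \left(5 - 5 f\right) \left(-36\right) = -180 + 180 f$)
$F{\left(l \right)} = \frac{2 l}{3 \left(l + 265 l^{2}\right)}$ ($F{\left(l \right)} = \frac{\left(l + l\right) \frac{1}{l + 265 l^{2}}}{3} = \frac{2 l \frac{1}{l + 265 l^{2}}}{3} = \frac{2 l}{3 \left(l + 265 l^{2}\right)}$)
$\frac{F{\left(-31 \right)}}{P{\left(-42 \right)}} = \frac{\frac{2}{3} \frac{1}{1 + 265 \left(-31\right)}}{-180 + 180 \left(-42\right)} = \frac{\frac{2}{3} \frac{1}{1 - 8215}}{-180 - 7560} = \frac{\frac{2}{3} \frac{1}{-8214}}{-7740} = \frac{2}{3} \left(- \frac{1}{8214}\right) \left(- \frac{1}{7740}\right) = \left(- \frac{1}{12321}\right) \left(- \frac{1}{7740}\right) = \frac{1}{95364540}$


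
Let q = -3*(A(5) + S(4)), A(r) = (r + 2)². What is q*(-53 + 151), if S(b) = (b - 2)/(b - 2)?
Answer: -14700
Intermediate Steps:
A(r) = (2 + r)²
S(b) = 1 (S(b) = (-2 + b)/(-2 + b) = 1)
q = -150 (q = -3*((2 + 5)² + 1) = -3*(7² + 1) = -3*(49 + 1) = -3*50 = -150)
q*(-53 + 151) = -150*(-53 + 151) = -150*98 = -14700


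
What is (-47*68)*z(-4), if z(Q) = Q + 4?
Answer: 0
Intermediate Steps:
z(Q) = 4 + Q
(-47*68)*z(-4) = (-47*68)*(4 - 4) = -3196*0 = 0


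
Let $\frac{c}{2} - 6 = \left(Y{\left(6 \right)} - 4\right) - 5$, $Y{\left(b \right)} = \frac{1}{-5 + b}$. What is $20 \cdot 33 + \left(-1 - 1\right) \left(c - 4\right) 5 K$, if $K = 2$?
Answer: $820$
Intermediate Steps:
$c = -4$ ($c = 12 + 2 \left(\left(\frac{1}{-5 + 6} - 4\right) - 5\right) = 12 + 2 \left(\left(1^{-1} - 4\right) - 5\right) = 12 + 2 \left(\left(1 - 4\right) - 5\right) = 12 + 2 \left(-3 - 5\right) = 12 + 2 \left(-8\right) = 12 - 16 = -4$)
$20 \cdot 33 + \left(-1 - 1\right) \left(c - 4\right) 5 K = 20 \cdot 33 + \left(-1 - 1\right) \left(-4 - 4\right) 5 \cdot 2 = 660 + \left(-2\right) \left(-8\right) 5 \cdot 2 = 660 + 16 \cdot 5 \cdot 2 = 660 + 80 \cdot 2 = 660 + 160 = 820$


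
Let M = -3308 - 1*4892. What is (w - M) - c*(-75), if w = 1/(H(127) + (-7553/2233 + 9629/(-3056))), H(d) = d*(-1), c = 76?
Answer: 1809456586836/130176803 ≈ 13900.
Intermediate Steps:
H(d) = -d
M = -8200 (M = -3308 - 4892 = -8200)
w = -974864/130176803 (w = 1/(-1*127 + (-7553/2233 + 9629/(-3056))) = 1/(-127 + (-7553*1/2233 + 9629*(-1/3056))) = 1/(-127 + (-1079/319 - 9629/3056)) = 1/(-127 - 6369075/974864) = 1/(-130176803/974864) = -974864/130176803 ≈ -0.0074888)
(w - M) - c*(-75) = (-974864/130176803 - 1*(-8200)) - 76*(-75) = (-974864/130176803 + 8200) - 1*(-5700) = 1067448809736/130176803 + 5700 = 1809456586836/130176803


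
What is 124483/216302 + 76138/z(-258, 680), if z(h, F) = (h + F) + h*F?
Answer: 2658982009/18928371718 ≈ 0.14048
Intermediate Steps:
z(h, F) = F + h + F*h (z(h, F) = (F + h) + F*h = F + h + F*h)
124483/216302 + 76138/z(-258, 680) = 124483/216302 + 76138/(680 - 258 + 680*(-258)) = 124483*(1/216302) + 76138/(680 - 258 - 175440) = 124483/216302 + 76138/(-175018) = 124483/216302 + 76138*(-1/175018) = 124483/216302 - 38069/87509 = 2658982009/18928371718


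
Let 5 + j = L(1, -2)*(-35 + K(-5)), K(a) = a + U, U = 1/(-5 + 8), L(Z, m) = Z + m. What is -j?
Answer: -104/3 ≈ -34.667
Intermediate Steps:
U = ⅓ (U = 1/3 = ⅓ ≈ 0.33333)
K(a) = ⅓ + a (K(a) = a + ⅓ = ⅓ + a)
j = 104/3 (j = -5 + (1 - 2)*(-35 + (⅓ - 5)) = -5 - (-35 - 14/3) = -5 - 1*(-119/3) = -5 + 119/3 = 104/3 ≈ 34.667)
-j = -1*104/3 = -104/3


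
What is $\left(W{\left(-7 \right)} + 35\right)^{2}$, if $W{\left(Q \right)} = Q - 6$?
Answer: $484$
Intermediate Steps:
$W{\left(Q \right)} = -6 + Q$ ($W{\left(Q \right)} = Q - 6 = -6 + Q$)
$\left(W{\left(-7 \right)} + 35\right)^{2} = \left(\left(-6 - 7\right) + 35\right)^{2} = \left(-13 + 35\right)^{2} = 22^{2} = 484$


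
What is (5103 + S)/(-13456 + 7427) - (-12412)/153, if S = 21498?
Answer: 70761995/922437 ≈ 76.712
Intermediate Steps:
(5103 + S)/(-13456 + 7427) - (-12412)/153 = (5103 + 21498)/(-13456 + 7427) - (-12412)/153 = 26601/(-6029) - (-12412)/153 = 26601*(-1/6029) - 1*(-12412/153) = -26601/6029 + 12412/153 = 70761995/922437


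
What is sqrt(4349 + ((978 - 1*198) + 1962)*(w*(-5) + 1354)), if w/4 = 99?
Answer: I*sqrt(1712143) ≈ 1308.5*I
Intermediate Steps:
w = 396 (w = 4*99 = 396)
sqrt(4349 + ((978 - 1*198) + 1962)*(w*(-5) + 1354)) = sqrt(4349 + ((978 - 1*198) + 1962)*(396*(-5) + 1354)) = sqrt(4349 + ((978 - 198) + 1962)*(-1980 + 1354)) = sqrt(4349 + (780 + 1962)*(-626)) = sqrt(4349 + 2742*(-626)) = sqrt(4349 - 1716492) = sqrt(-1712143) = I*sqrt(1712143)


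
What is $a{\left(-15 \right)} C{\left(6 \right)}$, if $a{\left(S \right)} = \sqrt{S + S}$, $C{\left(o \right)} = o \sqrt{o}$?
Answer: $36 i \sqrt{5} \approx 80.498 i$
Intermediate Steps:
$C{\left(o \right)} = o^{\frac{3}{2}}$
$a{\left(S \right)} = \sqrt{2} \sqrt{S}$ ($a{\left(S \right)} = \sqrt{2 S} = \sqrt{2} \sqrt{S}$)
$a{\left(-15 \right)} C{\left(6 \right)} = \sqrt{2} \sqrt{-15} \cdot 6^{\frac{3}{2}} = \sqrt{2} i \sqrt{15} \cdot 6 \sqrt{6} = i \sqrt{30} \cdot 6 \sqrt{6} = 36 i \sqrt{5}$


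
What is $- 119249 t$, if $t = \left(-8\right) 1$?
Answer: $953992$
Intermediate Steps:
$t = -8$
$- 119249 t = \left(-119249\right) \left(-8\right) = 953992$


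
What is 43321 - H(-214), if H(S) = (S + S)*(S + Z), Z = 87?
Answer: -11035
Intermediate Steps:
H(S) = 2*S*(87 + S) (H(S) = (S + S)*(S + 87) = (2*S)*(87 + S) = 2*S*(87 + S))
43321 - H(-214) = 43321 - 2*(-214)*(87 - 214) = 43321 - 2*(-214)*(-127) = 43321 - 1*54356 = 43321 - 54356 = -11035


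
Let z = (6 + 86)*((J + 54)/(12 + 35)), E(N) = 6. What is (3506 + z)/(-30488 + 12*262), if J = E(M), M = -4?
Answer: -85151/642584 ≈ -0.13251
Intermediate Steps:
J = 6
z = 5520/47 (z = (6 + 86)*((6 + 54)/(12 + 35)) = 92*(60/47) = 5520/47 ≈ 117.45)
(3506 + z)/(-30488 + 12*262) = (3506 + 5520/47)/(-30488 + 12*262) = 170302/(47*(-30488 + 3144)) = (170302/47)/(-27344) = (170302/47)*(-1/27344) = -85151/642584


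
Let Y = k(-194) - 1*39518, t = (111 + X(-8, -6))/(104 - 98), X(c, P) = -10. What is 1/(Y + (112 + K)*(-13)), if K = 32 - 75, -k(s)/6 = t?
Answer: -1/40516 ≈ -2.4682e-5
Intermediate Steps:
t = 101/6 (t = (111 - 10)/(104 - 98) = 101/6 ≈ 16.833)
k(s) = -101 (k(s) = -6*101/6 = -101)
K = -43
Y = -39619 (Y = -101 - 1*39518 = -101 - 39518 = -39619)
1/(Y + (112 + K)*(-13)) = 1/(-39619 + (112 - 43)*(-13)) = 1/(-39619 + 69*(-13)) = 1/(-39619 - 897) = 1/(-40516) = -1/40516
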